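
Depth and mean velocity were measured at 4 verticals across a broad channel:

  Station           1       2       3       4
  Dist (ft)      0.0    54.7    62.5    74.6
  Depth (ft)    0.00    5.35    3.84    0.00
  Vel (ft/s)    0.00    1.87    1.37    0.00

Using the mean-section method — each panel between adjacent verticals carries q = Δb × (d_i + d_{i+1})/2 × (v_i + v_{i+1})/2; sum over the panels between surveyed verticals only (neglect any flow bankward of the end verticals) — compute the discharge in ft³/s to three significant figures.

Panel 1-2: Δb = 54.7 ft, d̄ = (0.00+5.35)/2 = 2.675, v̄ = (0.00+1.87)/2 = 0.935 → q = 54.7×2.675×0.935 = 136.8 ft³/s
Panel 2-3: Δb = 7.8 ft, d̄ = (5.35+3.84)/2 = 4.595, v̄ = (1.87+1.37)/2 = 1.62 → q = 7.8×4.595×1.62 = 58.06 ft³/s
Panel 3-4: Δb = 12.1 ft, d̄ = (3.84+0.00)/2 = 1.92, v̄ = (1.37+0.00)/2 = 0.685 → q = 12.1×1.92×0.685 = 15.91 ft³/s
Q = Σ q = 210.8 ft³/s

211 ft³/s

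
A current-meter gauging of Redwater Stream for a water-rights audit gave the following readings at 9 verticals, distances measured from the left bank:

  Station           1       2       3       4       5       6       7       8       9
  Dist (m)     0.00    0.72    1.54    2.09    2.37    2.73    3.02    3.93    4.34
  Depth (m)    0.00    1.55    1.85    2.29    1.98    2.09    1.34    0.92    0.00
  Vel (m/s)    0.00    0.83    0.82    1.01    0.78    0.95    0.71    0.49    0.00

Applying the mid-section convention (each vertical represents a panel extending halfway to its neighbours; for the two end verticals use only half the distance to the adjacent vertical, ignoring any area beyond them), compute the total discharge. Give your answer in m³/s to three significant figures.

5.00 m³/s

w_2 = (1.54 − 0.00)/2 = 0.77 m; q_2 = 0.83 × 1.55 × 0.77 = 0.9906 m³/s
w_3 = (2.09 − 0.72)/2 = 0.685 m; q_3 = 0.82 × 1.85 × 0.685 = 1.039 m³/s
w_4 = (2.37 − 1.54)/2 = 0.415 m; q_4 = 1.01 × 2.29 × 0.415 = 0.9599 m³/s
w_5 = (2.73 − 2.09)/2 = 0.32 m; q_5 = 0.78 × 1.98 × 0.32 = 0.4942 m³/s
w_6 = (3.02 − 2.37)/2 = 0.325 m; q_6 = 0.95 × 2.09 × 0.325 = 0.6453 m³/s
w_7 = (3.93 − 2.73)/2 = 0.6 m; q_7 = 0.71 × 1.34 × 0.6 = 0.5708 m³/s
w_8 = (4.34 − 3.02)/2 = 0.66 m; q_8 = 0.49 × 0.92 × 0.66 = 0.2975 m³/s
Stations 1, 9 contribute zero (depth or velocity is 0).
Q = Σ qᵢ = 4.997 m³/s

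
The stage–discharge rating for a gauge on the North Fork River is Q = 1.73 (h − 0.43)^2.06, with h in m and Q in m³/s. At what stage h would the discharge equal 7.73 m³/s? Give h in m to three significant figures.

h − h₀ = (Q/C)^(1/b) = (7.73/1.73)^(1/2.06) = 2.068 m
h = 0.43 + 2.068 = 2.498 m

2.50 m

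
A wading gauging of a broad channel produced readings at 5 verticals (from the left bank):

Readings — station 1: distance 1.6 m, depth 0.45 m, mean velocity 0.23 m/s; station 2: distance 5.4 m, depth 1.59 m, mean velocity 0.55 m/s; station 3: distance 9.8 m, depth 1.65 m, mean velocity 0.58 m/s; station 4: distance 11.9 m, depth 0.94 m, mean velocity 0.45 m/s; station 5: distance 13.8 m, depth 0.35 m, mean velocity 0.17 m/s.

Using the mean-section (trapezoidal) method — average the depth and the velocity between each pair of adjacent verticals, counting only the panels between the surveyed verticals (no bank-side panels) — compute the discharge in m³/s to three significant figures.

Panel 1-2: Δb = 3.8 m, d̄ = (0.45+1.59)/2 = 1.02, v̄ = (0.23+0.55)/2 = 0.39 → q = 3.8×1.02×0.39 = 1.512 m³/s
Panel 2-3: Δb = 4.4 m, d̄ = (1.59+1.65)/2 = 1.62, v̄ = (0.55+0.58)/2 = 0.565 → q = 4.4×1.62×0.565 = 4.027 m³/s
Panel 3-4: Δb = 2.1 m, d̄ = (1.65+0.94)/2 = 1.295, v̄ = (0.58+0.45)/2 = 0.515 → q = 2.1×1.295×0.515 = 1.401 m³/s
Panel 4-5: Δb = 1.9 m, d̄ = (0.94+0.35)/2 = 0.645, v̄ = (0.45+0.17)/2 = 0.31 → q = 1.9×0.645×0.31 = 0.3799 m³/s
Q = Σ q = 7.319 m³/s

7.32 m³/s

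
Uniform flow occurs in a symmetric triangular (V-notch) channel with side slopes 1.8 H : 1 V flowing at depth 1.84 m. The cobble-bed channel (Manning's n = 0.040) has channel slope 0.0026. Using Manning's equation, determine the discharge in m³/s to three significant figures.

6.72 m³/s

A = z·y² = 1.8×1.84² = 6.094 m²
P = 2y√(1+z²) = 2×1.84×√(1+1.8²) = 7.578 m
R = A/P = 6.094/7.578 = 0.8042 m
Q = (1/n)·A·R^(2/3)·S^(1/2) = (1/0.040) × 6.094 × 0.8042^(2/3) × 0.0026^(1/2) = 6.718 m³/s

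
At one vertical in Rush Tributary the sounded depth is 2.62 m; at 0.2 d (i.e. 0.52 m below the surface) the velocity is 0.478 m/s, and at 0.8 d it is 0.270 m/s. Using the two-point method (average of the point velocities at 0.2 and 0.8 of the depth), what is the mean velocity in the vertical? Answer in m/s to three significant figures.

v̄ = (0.478 + 0.270) / 2 = 0.3740 m/s

0.374 m/s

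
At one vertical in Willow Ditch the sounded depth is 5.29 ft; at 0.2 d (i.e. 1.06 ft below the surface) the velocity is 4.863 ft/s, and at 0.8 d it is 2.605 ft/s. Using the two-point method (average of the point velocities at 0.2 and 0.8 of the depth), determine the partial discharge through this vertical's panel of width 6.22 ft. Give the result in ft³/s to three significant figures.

v̄ = (4.863 + 2.605) / 2 = 3.734 ft/s
q = v̄ × d × w = 3.734 × 5.29 × 6.22 = 122.9 ft³/s

123 ft³/s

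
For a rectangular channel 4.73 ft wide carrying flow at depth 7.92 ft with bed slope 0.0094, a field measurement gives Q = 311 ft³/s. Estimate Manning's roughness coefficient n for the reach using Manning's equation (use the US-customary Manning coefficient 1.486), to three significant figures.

A = b·y = 4.73 × 7.92 = 37.46 ft²
P = b + 2y = 4.73 + 2×7.92 = 20.57 ft
R = A/P = 37.46/20.57 = 1.821 ft
n = (1.486/Q)·A·R^(2/3)·S^(1/2) = (1.486/311) × 37.46 × 1.491 × 0.09695 = 0.02588

0.0259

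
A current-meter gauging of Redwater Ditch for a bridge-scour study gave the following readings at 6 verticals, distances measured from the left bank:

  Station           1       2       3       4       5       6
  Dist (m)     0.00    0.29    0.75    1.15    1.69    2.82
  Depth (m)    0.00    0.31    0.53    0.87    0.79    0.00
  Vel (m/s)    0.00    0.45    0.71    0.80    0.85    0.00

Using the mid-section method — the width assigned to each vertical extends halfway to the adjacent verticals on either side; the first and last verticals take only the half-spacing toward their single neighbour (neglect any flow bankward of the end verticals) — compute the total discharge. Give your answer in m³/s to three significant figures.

w_2 = (0.75 − 0.00)/2 = 0.375 m; q_2 = 0.45 × 0.31 × 0.375 = 0.05231 m³/s
w_3 = (1.15 − 0.29)/2 = 0.43 m; q_3 = 0.71 × 0.53 × 0.43 = 0.1618 m³/s
w_4 = (1.69 − 0.75)/2 = 0.47 m; q_4 = 0.80 × 0.87 × 0.47 = 0.3271 m³/s
w_5 = (2.82 − 1.15)/2 = 0.835 m; q_5 = 0.85 × 0.79 × 0.835 = 0.5607 m³/s
Stations 1, 6 contribute zero (depth or velocity is 0).
Q = Σ qᵢ = 1.102 m³/s

1.10 m³/s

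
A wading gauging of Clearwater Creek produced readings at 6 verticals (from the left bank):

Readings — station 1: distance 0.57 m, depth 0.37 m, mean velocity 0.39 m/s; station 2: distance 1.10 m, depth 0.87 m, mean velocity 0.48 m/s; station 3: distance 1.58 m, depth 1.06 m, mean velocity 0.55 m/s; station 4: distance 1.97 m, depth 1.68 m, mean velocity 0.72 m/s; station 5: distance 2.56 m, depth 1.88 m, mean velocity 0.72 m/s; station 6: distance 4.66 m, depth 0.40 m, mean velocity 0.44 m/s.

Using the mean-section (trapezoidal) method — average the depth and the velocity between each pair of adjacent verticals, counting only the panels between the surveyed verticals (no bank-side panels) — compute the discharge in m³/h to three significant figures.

Panel 1-2: Δb = 0.53 m, d̄ = (0.37+0.87)/2 = 0.62, v̄ = (0.39+0.48)/2 = 0.435 → q = 0.53×0.62×0.435 = 0.1429 m³/s
Panel 2-3: Δb = 0.48 m, d̄ = (0.87+1.06)/2 = 0.965, v̄ = (0.48+0.55)/2 = 0.515 → q = 0.48×0.965×0.515 = 0.2385 m³/s
Panel 3-4: Δb = 0.39 m, d̄ = (1.06+1.68)/2 = 1.37, v̄ = (0.55+0.72)/2 = 0.635 → q = 0.39×1.37×0.635 = 0.3393 m³/s
Panel 4-5: Δb = 0.59 m, d̄ = (1.68+1.88)/2 = 1.78, v̄ = (0.72+0.72)/2 = 0.72 → q = 0.59×1.78×0.72 = 0.7561 m³/s
Panel 5-6: Δb = 2.1 m, d̄ = (1.88+0.40)/2 = 1.14, v̄ = (0.72+0.44)/2 = 0.58 → q = 2.1×1.14×0.58 = 1.389 m³/s
Q = Σ q = 2.865 m³/s
= 2.865 × 3600 = 10320 m³/h

10300 m³/h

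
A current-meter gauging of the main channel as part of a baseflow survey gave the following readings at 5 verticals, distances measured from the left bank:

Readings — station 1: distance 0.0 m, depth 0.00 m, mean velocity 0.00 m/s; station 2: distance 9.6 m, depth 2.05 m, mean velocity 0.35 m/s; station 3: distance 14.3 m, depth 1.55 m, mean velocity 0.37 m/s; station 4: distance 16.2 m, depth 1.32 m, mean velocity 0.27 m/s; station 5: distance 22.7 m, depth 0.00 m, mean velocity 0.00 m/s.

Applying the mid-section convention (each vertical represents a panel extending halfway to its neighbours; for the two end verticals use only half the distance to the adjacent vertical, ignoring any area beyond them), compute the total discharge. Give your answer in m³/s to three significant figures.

w_2 = (14.3 − 0.0)/2 = 7.15 m; q_2 = 0.35 × 2.05 × 7.15 = 5.130 m³/s
w_3 = (16.2 − 9.6)/2 = 3.3 m; q_3 = 0.37 × 1.55 × 3.3 = 1.893 m³/s
w_4 = (22.7 − 14.3)/2 = 4.2 m; q_4 = 0.27 × 1.32 × 4.2 = 1.497 m³/s
Stations 1, 5 contribute zero (depth or velocity is 0).
Q = Σ qᵢ = 8.520 m³/s

8.52 m³/s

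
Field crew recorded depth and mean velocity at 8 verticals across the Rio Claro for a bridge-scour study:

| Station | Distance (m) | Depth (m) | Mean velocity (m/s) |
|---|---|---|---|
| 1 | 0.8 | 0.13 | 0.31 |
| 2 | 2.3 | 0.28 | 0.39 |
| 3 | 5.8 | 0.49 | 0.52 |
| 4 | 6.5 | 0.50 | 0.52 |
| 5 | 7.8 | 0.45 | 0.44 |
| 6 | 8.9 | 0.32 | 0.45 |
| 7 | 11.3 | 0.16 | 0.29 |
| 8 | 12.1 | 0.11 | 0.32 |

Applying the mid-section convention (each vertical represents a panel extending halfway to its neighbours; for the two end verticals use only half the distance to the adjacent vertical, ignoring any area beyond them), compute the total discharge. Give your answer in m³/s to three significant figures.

w_1 = (2.3 − 0.8)/2 = 0.75 m; q_1 = 0.31 × 0.13 × 0.75 = 0.03023 m³/s
w_2 = (5.8 − 0.8)/2 = 2.5 m; q_2 = 0.39 × 0.28 × 2.5 = 0.2730 m³/s
w_3 = (6.5 − 2.3)/2 = 2.1 m; q_3 = 0.52 × 0.49 × 2.1 = 0.5351 m³/s
w_4 = (7.8 − 5.8)/2 = 1 m; q_4 = 0.52 × 0.50 × 1 = 0.2600 m³/s
w_5 = (8.9 − 6.5)/2 = 1.2 m; q_5 = 0.44 × 0.45 × 1.2 = 0.2376 m³/s
w_6 = (11.3 − 7.8)/2 = 1.75 m; q_6 = 0.45 × 0.32 × 1.75 = 0.2520 m³/s
w_7 = (12.1 − 8.9)/2 = 1.6 m; q_7 = 0.29 × 0.16 × 1.6 = 0.07424 m³/s
w_8 = (12.1 − 11.3)/2 = 0.4 m; q_8 = 0.32 × 0.11 × 0.4 = 0.01408 m³/s
Q = Σ qᵢ = 1.676 m³/s

1.68 m³/s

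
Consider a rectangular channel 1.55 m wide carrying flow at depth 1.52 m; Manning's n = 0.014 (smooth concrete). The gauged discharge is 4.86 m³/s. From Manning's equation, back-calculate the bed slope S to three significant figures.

0.00203

A = b·y = 1.55 × 1.52 = 2.356 m²
P = b + 2y = 1.55 + 2×1.52 = 4.590 m
R = A/P = 2.356/4.590 = 0.5133 m
S = (Q·n / (1·A·R^(2/3)))² = (4.86×0.014 / (1×2.356×0.6411))² = 0.002029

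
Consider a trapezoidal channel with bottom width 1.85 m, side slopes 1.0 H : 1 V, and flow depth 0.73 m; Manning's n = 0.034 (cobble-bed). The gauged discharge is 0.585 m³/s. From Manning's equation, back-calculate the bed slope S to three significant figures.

0.000296

A = (b + z·y)·y = (1.85 + 1.0×0.73)×0.73 = 1.883 m²
P = b + 2y√(1+z²) = 1.85 + 2×0.73×√(1+1.0²) = 3.915 m
R = A/P = 1.883/3.915 = 0.4811 m
S = (Q·n / (1·A·R^(2/3)))² = (0.585×0.034 / (1×1.883×0.6140))² = 0.0002958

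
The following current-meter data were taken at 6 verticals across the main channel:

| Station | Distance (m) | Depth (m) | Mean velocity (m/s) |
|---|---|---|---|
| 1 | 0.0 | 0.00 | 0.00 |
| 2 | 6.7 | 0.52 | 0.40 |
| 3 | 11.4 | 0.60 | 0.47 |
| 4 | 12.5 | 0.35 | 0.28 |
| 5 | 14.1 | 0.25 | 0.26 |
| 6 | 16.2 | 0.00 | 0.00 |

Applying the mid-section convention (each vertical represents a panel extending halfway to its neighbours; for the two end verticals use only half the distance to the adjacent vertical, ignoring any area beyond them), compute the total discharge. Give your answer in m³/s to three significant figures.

2.26 m³/s

w_2 = (11.4 − 0.0)/2 = 5.7 m; q_2 = 0.40 × 0.52 × 5.7 = 1.186 m³/s
w_3 = (12.5 − 6.7)/2 = 2.9 m; q_3 = 0.47 × 0.60 × 2.9 = 0.8178 m³/s
w_4 = (14.1 − 11.4)/2 = 1.35 m; q_4 = 0.28 × 0.35 × 1.35 = 0.1323 m³/s
w_5 = (16.2 − 12.5)/2 = 1.85 m; q_5 = 0.26 × 0.25 × 1.85 = 0.1203 m³/s
Stations 1, 6 contribute zero (depth or velocity is 0).
Q = Σ qᵢ = 2.256 m³/s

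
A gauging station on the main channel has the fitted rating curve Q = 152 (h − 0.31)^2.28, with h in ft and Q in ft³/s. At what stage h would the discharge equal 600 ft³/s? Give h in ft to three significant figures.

2.14 ft

h − h₀ = (Q/C)^(1/b) = (600/152)^(1/2.28) = 1.826 ft
h = 0.31 + 1.826 = 2.136 ft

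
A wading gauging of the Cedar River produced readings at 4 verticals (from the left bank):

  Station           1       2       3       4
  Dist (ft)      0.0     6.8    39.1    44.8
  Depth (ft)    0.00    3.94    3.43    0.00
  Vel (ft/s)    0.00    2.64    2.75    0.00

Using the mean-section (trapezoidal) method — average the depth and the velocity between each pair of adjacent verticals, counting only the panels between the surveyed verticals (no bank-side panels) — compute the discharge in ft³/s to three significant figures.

Panel 1-2: Δb = 6.8 ft, d̄ = (0.00+3.94)/2 = 1.97, v̄ = (0.00+2.64)/2 = 1.32 → q = 6.8×1.97×1.32 = 17.68 ft³/s
Panel 2-3: Δb = 32.3 ft, d̄ = (3.94+3.43)/2 = 3.685, v̄ = (2.64+2.75)/2 = 2.695 → q = 32.3×3.685×2.695 = 320.8 ft³/s
Panel 3-4: Δb = 5.7 ft, d̄ = (3.43+0.00)/2 = 1.715, v̄ = (2.75+0.00)/2 = 1.375 → q = 5.7×1.715×1.375 = 13.44 ft³/s
Q = Σ q = 351.9 ft³/s

352 ft³/s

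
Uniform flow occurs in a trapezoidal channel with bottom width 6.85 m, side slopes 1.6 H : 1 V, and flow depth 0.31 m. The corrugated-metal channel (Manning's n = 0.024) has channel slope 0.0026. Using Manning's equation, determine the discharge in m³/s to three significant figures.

A = (b + z·y)·y = (6.85 + 1.6×0.31)×0.31 = 2.277 m²
P = b + 2y√(1+z²) = 6.85 + 2×0.31×√(1+1.6²) = 8.020 m
R = A/P = 2.277/8.020 = 0.2840 m
Q = (1/n)·A·R^(2/3)·S^(1/2) = (1/0.024) × 2.277 × 0.2840^(2/3) × 0.0026^(1/2) = 2.090 m³/s

2.09 m³/s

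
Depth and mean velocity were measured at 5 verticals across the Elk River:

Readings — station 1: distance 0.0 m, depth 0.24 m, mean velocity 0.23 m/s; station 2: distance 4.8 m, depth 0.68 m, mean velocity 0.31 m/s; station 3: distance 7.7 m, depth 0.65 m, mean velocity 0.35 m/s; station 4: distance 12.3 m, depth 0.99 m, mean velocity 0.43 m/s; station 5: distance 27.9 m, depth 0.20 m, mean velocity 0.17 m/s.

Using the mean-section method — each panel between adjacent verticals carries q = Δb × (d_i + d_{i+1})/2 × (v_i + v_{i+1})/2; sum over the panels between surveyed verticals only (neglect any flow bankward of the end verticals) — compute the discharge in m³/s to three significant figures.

Panel 1-2: Δb = 4.8 m, d̄ = (0.24+0.68)/2 = 0.46, v̄ = (0.23+0.31)/2 = 0.27 → q = 4.8×0.46×0.27 = 0.5962 m³/s
Panel 2-3: Δb = 2.9 m, d̄ = (0.68+0.65)/2 = 0.665, v̄ = (0.31+0.35)/2 = 0.33 → q = 2.9×0.665×0.33 = 0.6364 m³/s
Panel 3-4: Δb = 4.6 m, d̄ = (0.65+0.99)/2 = 0.82, v̄ = (0.35+0.43)/2 = 0.39 → q = 4.6×0.82×0.39 = 1.471 m³/s
Panel 4-5: Δb = 15.6 m, d̄ = (0.99+0.20)/2 = 0.595, v̄ = (0.43+0.17)/2 = 0.3 → q = 15.6×0.595×0.3 = 2.785 m³/s
Q = Σ q = 5.488 m³/s

5.49 m³/s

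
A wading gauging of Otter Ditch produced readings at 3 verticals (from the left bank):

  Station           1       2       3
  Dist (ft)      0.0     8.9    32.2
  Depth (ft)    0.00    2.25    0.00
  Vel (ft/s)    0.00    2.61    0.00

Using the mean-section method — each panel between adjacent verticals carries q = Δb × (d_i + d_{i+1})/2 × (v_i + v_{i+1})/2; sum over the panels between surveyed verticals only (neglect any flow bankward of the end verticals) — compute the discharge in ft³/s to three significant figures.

47.3 ft³/s

Panel 1-2: Δb = 8.9 ft, d̄ = (0.00+2.25)/2 = 1.125, v̄ = (0.00+2.61)/2 = 1.305 → q = 8.9×1.125×1.305 = 13.07 ft³/s
Panel 2-3: Δb = 23.3 ft, d̄ = (2.25+0.00)/2 = 1.125, v̄ = (2.61+0.00)/2 = 1.305 → q = 23.3×1.125×1.305 = 34.21 ft³/s
Q = Σ q = 47.27 ft³/s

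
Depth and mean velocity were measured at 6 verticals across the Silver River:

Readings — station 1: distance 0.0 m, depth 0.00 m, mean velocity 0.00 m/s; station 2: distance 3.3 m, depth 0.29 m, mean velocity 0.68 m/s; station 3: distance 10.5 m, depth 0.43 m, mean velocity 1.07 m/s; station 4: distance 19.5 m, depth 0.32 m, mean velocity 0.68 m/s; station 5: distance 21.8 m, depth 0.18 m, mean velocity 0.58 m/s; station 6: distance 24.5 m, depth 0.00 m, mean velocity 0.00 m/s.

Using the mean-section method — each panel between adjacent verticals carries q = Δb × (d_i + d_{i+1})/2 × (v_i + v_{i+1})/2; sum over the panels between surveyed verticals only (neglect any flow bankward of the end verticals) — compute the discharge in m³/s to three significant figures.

Panel 1-2: Δb = 3.3 m, d̄ = (0.00+0.29)/2 = 0.145, v̄ = (0.00+0.68)/2 = 0.34 → q = 3.3×0.145×0.34 = 0.1627 m³/s
Panel 2-3: Δb = 7.2 m, d̄ = (0.29+0.43)/2 = 0.36, v̄ = (0.68+1.07)/2 = 0.875 → q = 7.2×0.36×0.875 = 2.268 m³/s
Panel 3-4: Δb = 9 m, d̄ = (0.43+0.32)/2 = 0.375, v̄ = (1.07+0.68)/2 = 0.875 → q = 9×0.375×0.875 = 2.953 m³/s
Panel 4-5: Δb = 2.3 m, d̄ = (0.32+0.18)/2 = 0.25, v̄ = (0.68+0.58)/2 = 0.63 → q = 2.3×0.25×0.63 = 0.3623 m³/s
Panel 5-6: Δb = 2.7 m, d̄ = (0.18+0.00)/2 = 0.09, v̄ = (0.58+0.00)/2 = 0.29 → q = 2.7×0.09×0.29 = 0.07047 m³/s
Q = Σ q = 5.817 m³/s

5.82 m³/s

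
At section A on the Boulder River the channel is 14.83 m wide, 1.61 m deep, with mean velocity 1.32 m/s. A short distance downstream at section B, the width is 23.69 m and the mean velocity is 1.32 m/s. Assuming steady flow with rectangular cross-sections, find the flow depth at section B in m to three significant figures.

1.01 m

Q = A₁V₁ = (14.83×1.61) × 1.32 = 31.52 m³/s
d₂ = Q/(b₂ V₂) = 31.52/(23.69×1.32) = 1.008 m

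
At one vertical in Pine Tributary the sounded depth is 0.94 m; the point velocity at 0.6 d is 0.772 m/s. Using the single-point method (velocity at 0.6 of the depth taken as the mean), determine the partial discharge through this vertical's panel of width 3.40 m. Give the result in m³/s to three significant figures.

2.47 m³/s

v̄ = v₀.₆ = 0.772 m/s
q = v̄ × d × w = 0.7720 × 0.94 × 3.40 = 2.467 m³/s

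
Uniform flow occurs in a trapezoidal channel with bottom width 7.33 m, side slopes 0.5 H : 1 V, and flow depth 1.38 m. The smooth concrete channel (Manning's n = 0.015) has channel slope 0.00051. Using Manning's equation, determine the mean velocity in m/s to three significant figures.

A = (b + z·y)·y = (7.33 + 0.5×1.38)×1.38 = 11.07 m²
P = b + 2y√(1+z²) = 7.33 + 2×1.38×√(1+0.5²) = 10.42 m
R = A/P = 11.07/10.42 = 1.063 m
Q = (1/n)·A·R^(2/3)·S^(1/2) = (1/0.015) × 11.07 × 1.063^(2/3) × 0.00051^(1/2) = 17.35 m³/s
V = Q/A = 17.35/11.07 = 1.568 m/s

1.57 m/s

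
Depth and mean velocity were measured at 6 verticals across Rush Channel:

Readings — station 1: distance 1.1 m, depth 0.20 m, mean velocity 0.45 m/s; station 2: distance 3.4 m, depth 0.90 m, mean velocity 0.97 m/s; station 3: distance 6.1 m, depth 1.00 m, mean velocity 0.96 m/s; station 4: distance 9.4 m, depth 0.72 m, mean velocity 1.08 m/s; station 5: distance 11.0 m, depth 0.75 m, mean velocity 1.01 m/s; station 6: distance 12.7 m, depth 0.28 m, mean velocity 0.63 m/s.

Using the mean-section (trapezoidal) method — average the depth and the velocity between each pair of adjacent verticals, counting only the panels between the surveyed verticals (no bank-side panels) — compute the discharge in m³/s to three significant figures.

8.21 m³/s

Panel 1-2: Δb = 2.3 m, d̄ = (0.20+0.90)/2 = 0.55, v̄ = (0.45+0.97)/2 = 0.71 → q = 2.3×0.55×0.71 = 0.8982 m³/s
Panel 2-3: Δb = 2.7 m, d̄ = (0.90+1.00)/2 = 0.95, v̄ = (0.97+0.96)/2 = 0.965 → q = 2.7×0.95×0.965 = 2.475 m³/s
Panel 3-4: Δb = 3.3 m, d̄ = (1.00+0.72)/2 = 0.86, v̄ = (0.96+1.08)/2 = 1.02 → q = 3.3×0.86×1.02 = 2.895 m³/s
Panel 4-5: Δb = 1.6 m, d̄ = (0.72+0.75)/2 = 0.735, v̄ = (1.08+1.01)/2 = 1.045 → q = 1.6×0.735×1.045 = 1.229 m³/s
Panel 5-6: Δb = 1.7 m, d̄ = (0.75+0.28)/2 = 0.515, v̄ = (1.01+0.63)/2 = 0.82 → q = 1.7×0.515×0.82 = 0.7179 m³/s
Q = Σ q = 8.215 m³/s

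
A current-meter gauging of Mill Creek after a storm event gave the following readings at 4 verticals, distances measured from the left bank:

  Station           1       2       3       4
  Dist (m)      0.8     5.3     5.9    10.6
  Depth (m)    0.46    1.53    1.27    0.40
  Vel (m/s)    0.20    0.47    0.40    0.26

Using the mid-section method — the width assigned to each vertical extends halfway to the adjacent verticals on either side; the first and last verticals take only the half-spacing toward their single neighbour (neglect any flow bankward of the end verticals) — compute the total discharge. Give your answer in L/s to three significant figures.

3630 L/s

w_1 = (5.3 − 0.8)/2 = 2.25 m; q_1 = 0.20 × 0.46 × 2.25 = 0.2070 m³/s
w_2 = (5.9 − 0.8)/2 = 2.55 m; q_2 = 0.47 × 1.53 × 2.55 = 1.834 m³/s
w_3 = (10.6 − 5.3)/2 = 2.65 m; q_3 = 0.40 × 1.27 × 2.65 = 1.346 m³/s
w_4 = (10.6 − 5.9)/2 = 2.35 m; q_4 = 0.26 × 0.40 × 2.35 = 0.2444 m³/s
Q = Σ qᵢ = 3.631 m³/s
= 3.631 × 1000 = 3631 L/s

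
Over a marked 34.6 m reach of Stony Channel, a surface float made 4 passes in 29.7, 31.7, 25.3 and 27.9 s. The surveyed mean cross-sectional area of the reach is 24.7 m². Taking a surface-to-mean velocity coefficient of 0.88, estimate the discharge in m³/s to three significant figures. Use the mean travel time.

26.3 m³/s

t̄ = (29.7 + 31.7 + 25.3 + 27.9) / 4 = 28.65 s
v_surface = L / t̄ = 34.6 / 28.65 = 1.208 m/s
v_mean = 0.88 × 1.208 = 1.063 m/s
Q = A × v_mean = 24.7 × 1.063 = 26.25 m³/s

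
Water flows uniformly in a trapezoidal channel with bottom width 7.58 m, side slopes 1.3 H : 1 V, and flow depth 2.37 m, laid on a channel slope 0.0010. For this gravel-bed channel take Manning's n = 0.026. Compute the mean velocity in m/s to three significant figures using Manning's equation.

1.70 m/s

A = (b + z·y)·y = (7.58 + 1.3×2.37)×2.37 = 25.27 m²
P = b + 2y√(1+z²) = 7.58 + 2×2.37×√(1+1.3²) = 15.35 m
R = A/P = 25.27/15.35 = 1.646 m
Q = (1/n)·A·R^(2/3)·S^(1/2) = (1/0.026) × 25.27 × 1.646^(2/3) × 0.0010^(1/2) = 42.83 m³/s
V = Q/A = 42.83/25.27 = 1.695 m/s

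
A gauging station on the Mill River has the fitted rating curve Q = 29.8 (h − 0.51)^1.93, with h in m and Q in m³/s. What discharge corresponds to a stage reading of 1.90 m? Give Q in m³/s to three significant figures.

Q = 29.8 × (1.90 − 0.51)^1.93 = 29.8 × 1.39^1.93 = 56.26 m³/s

56.3 m³/s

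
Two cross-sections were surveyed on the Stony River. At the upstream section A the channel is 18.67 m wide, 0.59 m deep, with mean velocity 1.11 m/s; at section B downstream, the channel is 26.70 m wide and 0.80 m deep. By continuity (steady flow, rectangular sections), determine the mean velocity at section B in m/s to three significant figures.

Q = A₁V₁ = (18.67×0.59) × 1.11 = 12.23 m³/s
A₂ = 26.70 × 0.80 = 21.36 m²
V₂ = Q/A₂ = 12.23/21.36 = 0.5724 m/s

0.572 m/s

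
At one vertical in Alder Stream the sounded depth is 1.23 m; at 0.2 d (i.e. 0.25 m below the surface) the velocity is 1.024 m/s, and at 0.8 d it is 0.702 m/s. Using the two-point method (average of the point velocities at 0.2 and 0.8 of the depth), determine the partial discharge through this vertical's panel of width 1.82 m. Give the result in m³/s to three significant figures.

v̄ = (1.024 + 0.702) / 2 = 0.8630 m/s
q = v̄ × d × w = 0.8630 × 1.23 × 1.82 = 1.932 m³/s

1.93 m³/s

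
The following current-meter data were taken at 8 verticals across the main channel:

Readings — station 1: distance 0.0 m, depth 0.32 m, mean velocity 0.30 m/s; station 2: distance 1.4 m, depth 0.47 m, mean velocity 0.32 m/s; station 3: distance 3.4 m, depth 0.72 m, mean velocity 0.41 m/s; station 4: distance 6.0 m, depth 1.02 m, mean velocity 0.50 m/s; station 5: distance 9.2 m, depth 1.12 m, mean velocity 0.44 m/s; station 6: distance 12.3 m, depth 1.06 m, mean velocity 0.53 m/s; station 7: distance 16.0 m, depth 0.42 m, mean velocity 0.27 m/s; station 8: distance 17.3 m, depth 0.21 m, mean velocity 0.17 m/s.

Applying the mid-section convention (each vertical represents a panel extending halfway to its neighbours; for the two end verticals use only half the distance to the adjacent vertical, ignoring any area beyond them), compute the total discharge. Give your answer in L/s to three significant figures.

6250 L/s

w_1 = (1.4 − 0.0)/2 = 0.7 m; q_1 = 0.30 × 0.32 × 0.7 = 0.06720 m³/s
w_2 = (3.4 − 0.0)/2 = 1.7 m; q_2 = 0.32 × 0.47 × 1.7 = 0.2557 m³/s
w_3 = (6.0 − 1.4)/2 = 2.3 m; q_3 = 0.41 × 0.72 × 2.3 = 0.6790 m³/s
w_4 = (9.2 − 3.4)/2 = 2.9 m; q_4 = 0.50 × 1.02 × 2.9 = 1.479 m³/s
w_5 = (12.3 − 6.0)/2 = 3.15 m; q_5 = 0.44 × 1.12 × 3.15 = 1.552 m³/s
w_6 = (16.0 − 9.2)/2 = 3.4 m; q_6 = 0.53 × 1.06 × 3.4 = 1.910 m³/s
w_7 = (17.3 − 12.3)/2 = 2.5 m; q_7 = 0.27 × 0.42 × 2.5 = 0.2835 m³/s
w_8 = (17.3 − 16.0)/2 = 0.65 m; q_8 = 0.17 × 0.21 × 0.65 = 0.02321 m³/s
Q = Σ qᵢ = 6.250 m³/s
= 6.250 × 1000 = 6250 L/s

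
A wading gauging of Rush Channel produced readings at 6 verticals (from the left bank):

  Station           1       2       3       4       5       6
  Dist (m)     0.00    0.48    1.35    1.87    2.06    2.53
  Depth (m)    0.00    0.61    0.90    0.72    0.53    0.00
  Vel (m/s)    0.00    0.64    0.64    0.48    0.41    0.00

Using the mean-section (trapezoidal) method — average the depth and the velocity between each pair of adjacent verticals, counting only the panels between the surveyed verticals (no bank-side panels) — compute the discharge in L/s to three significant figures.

Panel 1-2: Δb = 0.48 m, d̄ = (0.00+0.61)/2 = 0.305, v̄ = (0.00+0.64)/2 = 0.32 → q = 0.48×0.305×0.32 = 0.04685 m³/s
Panel 2-3: Δb = 0.87 m, d̄ = (0.61+0.90)/2 = 0.755, v̄ = (0.64+0.64)/2 = 0.64 → q = 0.87×0.755×0.64 = 0.4204 m³/s
Panel 3-4: Δb = 0.52 m, d̄ = (0.90+0.72)/2 = 0.81, v̄ = (0.64+0.48)/2 = 0.56 → q = 0.52×0.81×0.56 = 0.2359 m³/s
Panel 4-5: Δb = 0.19 m, d̄ = (0.72+0.53)/2 = 0.625, v̄ = (0.48+0.41)/2 = 0.445 → q = 0.19×0.625×0.445 = 0.05284 m³/s
Panel 5-6: Δb = 0.47 m, d̄ = (0.53+0.00)/2 = 0.265, v̄ = (0.41+0.00)/2 = 0.205 → q = 0.47×0.265×0.205 = 0.02553 m³/s
Q = Σ q = 0.7815 m³/s
= 0.7815 × 1000 = 781.5 L/s

781 L/s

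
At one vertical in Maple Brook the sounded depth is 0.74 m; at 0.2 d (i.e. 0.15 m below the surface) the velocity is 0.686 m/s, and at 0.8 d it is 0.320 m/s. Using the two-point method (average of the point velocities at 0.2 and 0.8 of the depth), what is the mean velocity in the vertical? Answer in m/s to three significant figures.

0.503 m/s

v̄ = (0.686 + 0.320) / 2 = 0.5030 m/s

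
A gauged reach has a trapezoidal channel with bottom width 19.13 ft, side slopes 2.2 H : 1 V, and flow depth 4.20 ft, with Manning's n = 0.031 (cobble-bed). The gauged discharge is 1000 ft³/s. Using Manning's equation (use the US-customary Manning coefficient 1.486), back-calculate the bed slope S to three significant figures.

0.00702

A = (b + z·y)·y = (19.13 + 2.2×4.20)×4.20 = 119.2 ft²
P = b + 2y√(1+z²) = 19.13 + 2×4.20×√(1+2.2²) = 39.43 ft
R = A/P = 119.2/39.43 = 3.022 ft
S = (Q·n / (1.486·A·R^(2/3)))² = (1000×0.031 / (1.486×119.2×2.090))² = 0.007016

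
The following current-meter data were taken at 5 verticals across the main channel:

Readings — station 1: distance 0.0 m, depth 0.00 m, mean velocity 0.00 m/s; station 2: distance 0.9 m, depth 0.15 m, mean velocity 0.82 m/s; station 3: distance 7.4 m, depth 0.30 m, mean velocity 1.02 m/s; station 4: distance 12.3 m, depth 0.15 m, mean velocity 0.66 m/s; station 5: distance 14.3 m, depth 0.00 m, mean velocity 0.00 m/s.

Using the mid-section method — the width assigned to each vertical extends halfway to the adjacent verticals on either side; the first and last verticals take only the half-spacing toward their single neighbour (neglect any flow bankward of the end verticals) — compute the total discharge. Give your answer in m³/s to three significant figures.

w_2 = (7.4 − 0.0)/2 = 3.7 m; q_2 = 0.82 × 0.15 × 3.7 = 0.4551 m³/s
w_3 = (12.3 − 0.9)/2 = 5.7 m; q_3 = 1.02 × 0.30 × 5.7 = 1.744 m³/s
w_4 = (14.3 − 7.4)/2 = 3.45 m; q_4 = 0.66 × 0.15 × 3.45 = 0.3416 m³/s
Stations 1, 5 contribute zero (depth or velocity is 0).
Q = Σ qᵢ = 2.541 m³/s

2.54 m³/s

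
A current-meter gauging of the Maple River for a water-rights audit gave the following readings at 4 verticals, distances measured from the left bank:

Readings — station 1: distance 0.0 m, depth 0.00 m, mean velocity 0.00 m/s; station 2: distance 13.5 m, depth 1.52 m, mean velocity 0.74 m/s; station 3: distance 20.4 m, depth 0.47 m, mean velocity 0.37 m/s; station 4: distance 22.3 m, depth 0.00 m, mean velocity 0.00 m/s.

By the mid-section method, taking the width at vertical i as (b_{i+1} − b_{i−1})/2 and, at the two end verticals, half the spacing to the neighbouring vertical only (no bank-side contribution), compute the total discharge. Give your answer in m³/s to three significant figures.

w_2 = (20.4 − 0.0)/2 = 10.2 m; q_2 = 0.74 × 1.52 × 10.2 = 11.47 m³/s
w_3 = (22.3 − 13.5)/2 = 4.4 m; q_3 = 0.37 × 0.47 × 4.4 = 0.7652 m³/s
Stations 1, 4 contribute zero (depth or velocity is 0).
Q = Σ qᵢ = 12.24 m³/s

12.2 m³/s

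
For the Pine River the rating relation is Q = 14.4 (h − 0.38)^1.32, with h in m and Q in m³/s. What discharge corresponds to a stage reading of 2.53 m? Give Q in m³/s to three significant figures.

39.6 m³/s

Q = 14.4 × (2.53 − 0.38)^1.32 = 14.4 × 2.15^1.32 = 39.55 m³/s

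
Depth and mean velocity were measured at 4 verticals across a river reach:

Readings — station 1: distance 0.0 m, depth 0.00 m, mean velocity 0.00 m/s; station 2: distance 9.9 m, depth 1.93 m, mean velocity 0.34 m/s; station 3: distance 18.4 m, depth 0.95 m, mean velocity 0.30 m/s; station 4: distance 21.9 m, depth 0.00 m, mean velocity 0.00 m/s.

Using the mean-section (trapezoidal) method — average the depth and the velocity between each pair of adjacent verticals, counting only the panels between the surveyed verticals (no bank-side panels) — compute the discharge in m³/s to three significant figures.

5.79 m³/s

Panel 1-2: Δb = 9.9 m, d̄ = (0.00+1.93)/2 = 0.965, v̄ = (0.00+0.34)/2 = 0.17 → q = 9.9×0.965×0.17 = 1.624 m³/s
Panel 2-3: Δb = 8.5 m, d̄ = (1.93+0.95)/2 = 1.44, v̄ = (0.34+0.30)/2 = 0.32 → q = 8.5×1.44×0.32 = 3.917 m³/s
Panel 3-4: Δb = 3.5 m, d̄ = (0.95+0.00)/2 = 0.475, v̄ = (0.30+0.00)/2 = 0.15 → q = 3.5×0.475×0.15 = 0.2494 m³/s
Q = Σ q = 5.790 m³/s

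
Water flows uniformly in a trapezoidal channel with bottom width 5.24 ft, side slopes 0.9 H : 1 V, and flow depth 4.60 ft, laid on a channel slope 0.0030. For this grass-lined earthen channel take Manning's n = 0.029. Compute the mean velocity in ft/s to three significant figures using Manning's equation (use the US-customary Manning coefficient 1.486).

A = (b + z·y)·y = (5.24 + 0.9×4.60)×4.60 = 43.15 ft²
P = b + 2y√(1+z²) = 5.24 + 2×4.60×√(1+0.9²) = 17.62 ft
R = A/P = 43.15/17.62 = 2.449 ft
Q = (1.486/n)·A·R^(2/3)·S^(1/2) = (1.486/0.029) × 43.15 × 2.449^(2/3) × 0.0030^(1/2) = 220.0 ft³/s
V = Q/A = 220.0/43.15 = 5.100 ft/s

5.10 ft/s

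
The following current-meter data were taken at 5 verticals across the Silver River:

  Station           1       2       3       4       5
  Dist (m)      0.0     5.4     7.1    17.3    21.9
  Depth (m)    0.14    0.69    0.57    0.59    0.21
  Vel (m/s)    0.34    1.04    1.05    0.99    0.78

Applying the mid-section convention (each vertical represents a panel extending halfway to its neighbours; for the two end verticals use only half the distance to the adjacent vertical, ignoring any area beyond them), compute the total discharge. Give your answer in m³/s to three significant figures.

10.9 m³/s

w_1 = (5.4 − 0.0)/2 = 2.7 m; q_1 = 0.34 × 0.14 × 2.7 = 0.1285 m³/s
w_2 = (7.1 − 0.0)/2 = 3.55 m; q_2 = 1.04 × 0.69 × 3.55 = 2.547 m³/s
w_3 = (17.3 − 5.4)/2 = 5.95 m; q_3 = 1.05 × 0.57 × 5.95 = 3.561 m³/s
w_4 = (21.9 − 7.1)/2 = 7.4 m; q_4 = 0.99 × 0.59 × 7.4 = 4.322 m³/s
w_5 = (21.9 − 17.3)/2 = 2.3 m; q_5 = 0.78 × 0.21 × 2.3 = 0.3767 m³/s
Q = Σ qᵢ = 10.94 m³/s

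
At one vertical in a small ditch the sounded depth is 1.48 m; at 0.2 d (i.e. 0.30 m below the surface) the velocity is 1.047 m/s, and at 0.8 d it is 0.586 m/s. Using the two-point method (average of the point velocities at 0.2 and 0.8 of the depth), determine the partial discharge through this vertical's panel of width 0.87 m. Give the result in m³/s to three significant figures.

1.05 m³/s

v̄ = (1.047 + 0.586) / 2 = 0.8165 m/s
q = v̄ × d × w = 0.8165 × 1.48 × 0.87 = 1.051 m³/s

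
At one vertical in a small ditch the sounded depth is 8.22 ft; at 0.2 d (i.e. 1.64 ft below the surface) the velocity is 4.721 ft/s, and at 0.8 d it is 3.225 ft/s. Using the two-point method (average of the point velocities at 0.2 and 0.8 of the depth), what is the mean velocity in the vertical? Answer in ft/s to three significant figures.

v̄ = (4.721 + 3.225) / 2 = 3.973 ft/s

3.97 ft/s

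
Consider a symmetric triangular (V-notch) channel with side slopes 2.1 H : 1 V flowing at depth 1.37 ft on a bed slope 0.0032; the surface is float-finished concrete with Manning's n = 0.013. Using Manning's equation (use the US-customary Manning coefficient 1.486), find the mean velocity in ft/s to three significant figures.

4.69 ft/s

A = z·y² = 2.1×1.37² = 3.941 ft²
P = 2y√(1+z²) = 2×1.37×√(1+2.1²) = 6.373 ft
R = A/P = 3.941/6.373 = 0.6185 ft
Q = (1.486/n)·A·R^(2/3)·S^(1/2) = (1.486/0.013) × 3.941 × 0.6185^(2/3) × 0.0032^(1/2) = 18.50 ft³/s
V = Q/A = 18.50/3.941 = 4.694 ft/s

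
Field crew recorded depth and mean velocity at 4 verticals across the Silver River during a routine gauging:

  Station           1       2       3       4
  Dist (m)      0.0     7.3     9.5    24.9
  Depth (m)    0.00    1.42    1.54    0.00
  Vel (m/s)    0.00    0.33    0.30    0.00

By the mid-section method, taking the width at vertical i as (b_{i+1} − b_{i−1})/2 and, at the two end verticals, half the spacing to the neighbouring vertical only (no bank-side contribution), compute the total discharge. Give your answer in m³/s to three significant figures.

6.29 m³/s

w_2 = (9.5 − 0.0)/2 = 4.75 m; q_2 = 0.33 × 1.42 × 4.75 = 2.226 m³/s
w_3 = (24.9 − 7.3)/2 = 8.8 m; q_3 = 0.30 × 1.54 × 8.8 = 4.066 m³/s
Stations 1, 4 contribute zero (depth or velocity is 0).
Q = Σ qᵢ = 6.291 m³/s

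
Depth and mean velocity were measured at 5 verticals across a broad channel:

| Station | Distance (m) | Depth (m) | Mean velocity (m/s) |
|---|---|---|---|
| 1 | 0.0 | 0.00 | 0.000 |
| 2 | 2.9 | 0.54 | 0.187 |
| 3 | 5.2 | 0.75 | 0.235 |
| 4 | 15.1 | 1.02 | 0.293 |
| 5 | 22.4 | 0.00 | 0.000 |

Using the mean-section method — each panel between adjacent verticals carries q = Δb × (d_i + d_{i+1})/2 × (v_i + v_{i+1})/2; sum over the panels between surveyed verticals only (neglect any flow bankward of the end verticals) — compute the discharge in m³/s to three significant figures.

3.24 m³/s

Panel 1-2: Δb = 2.9 m, d̄ = (0.00+0.54)/2 = 0.27, v̄ = (0.000+0.187)/2 = 0.0935 → q = 2.9×0.27×0.0935 = 0.07321 m³/s
Panel 2-3: Δb = 2.3 m, d̄ = (0.54+0.75)/2 = 0.645, v̄ = (0.187+0.235)/2 = 0.211 → q = 2.3×0.645×0.211 = 0.3130 m³/s
Panel 3-4: Δb = 9.9 m, d̄ = (0.75+1.02)/2 = 0.885, v̄ = (0.235+0.293)/2 = 0.264 → q = 9.9×0.885×0.264 = 2.313 m³/s
Panel 4-5: Δb = 7.3 m, d̄ = (1.02+0.00)/2 = 0.51, v̄ = (0.293+0.000)/2 = 0.1465 → q = 7.3×0.51×0.1465 = 0.5454 m³/s
Q = Σ q = 3.245 m³/s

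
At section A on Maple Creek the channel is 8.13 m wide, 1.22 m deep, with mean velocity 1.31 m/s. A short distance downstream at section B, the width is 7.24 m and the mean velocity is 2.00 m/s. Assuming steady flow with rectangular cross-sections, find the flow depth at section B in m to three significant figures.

0.897 m

Q = A₁V₁ = (8.13×1.22) × 1.31 = 12.99 m³/s
d₂ = Q/(b₂ V₂) = 12.99/(7.24×2.00) = 0.8973 m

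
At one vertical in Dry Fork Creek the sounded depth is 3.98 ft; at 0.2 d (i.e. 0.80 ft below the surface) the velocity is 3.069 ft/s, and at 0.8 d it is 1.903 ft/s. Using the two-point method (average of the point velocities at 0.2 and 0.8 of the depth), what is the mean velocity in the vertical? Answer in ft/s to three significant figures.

2.49 ft/s

v̄ = (3.069 + 1.903) / 2 = 2.486 ft/s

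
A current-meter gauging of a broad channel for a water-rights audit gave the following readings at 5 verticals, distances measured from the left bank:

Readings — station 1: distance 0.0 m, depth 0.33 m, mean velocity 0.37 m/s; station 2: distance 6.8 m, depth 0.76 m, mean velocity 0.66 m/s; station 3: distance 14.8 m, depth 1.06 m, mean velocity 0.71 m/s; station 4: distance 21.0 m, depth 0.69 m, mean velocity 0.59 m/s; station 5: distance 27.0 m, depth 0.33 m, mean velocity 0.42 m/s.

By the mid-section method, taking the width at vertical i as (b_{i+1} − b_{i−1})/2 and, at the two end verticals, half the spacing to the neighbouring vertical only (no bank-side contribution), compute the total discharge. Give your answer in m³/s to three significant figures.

12.4 m³/s

w_1 = (6.8 − 0.0)/2 = 3.4 m; q_1 = 0.37 × 0.33 × 3.4 = 0.4151 m³/s
w_2 = (14.8 − 0.0)/2 = 7.4 m; q_2 = 0.66 × 0.76 × 7.4 = 3.712 m³/s
w_3 = (21.0 − 6.8)/2 = 7.1 m; q_3 = 0.71 × 1.06 × 7.1 = 5.343 m³/s
w_4 = (27.0 − 14.8)/2 = 6.1 m; q_4 = 0.59 × 0.69 × 6.1 = 2.483 m³/s
w_5 = (27.0 − 21.0)/2 = 3 m; q_5 = 0.42 × 0.33 × 3 = 0.4158 m³/s
Q = Σ qᵢ = 12.37 m³/s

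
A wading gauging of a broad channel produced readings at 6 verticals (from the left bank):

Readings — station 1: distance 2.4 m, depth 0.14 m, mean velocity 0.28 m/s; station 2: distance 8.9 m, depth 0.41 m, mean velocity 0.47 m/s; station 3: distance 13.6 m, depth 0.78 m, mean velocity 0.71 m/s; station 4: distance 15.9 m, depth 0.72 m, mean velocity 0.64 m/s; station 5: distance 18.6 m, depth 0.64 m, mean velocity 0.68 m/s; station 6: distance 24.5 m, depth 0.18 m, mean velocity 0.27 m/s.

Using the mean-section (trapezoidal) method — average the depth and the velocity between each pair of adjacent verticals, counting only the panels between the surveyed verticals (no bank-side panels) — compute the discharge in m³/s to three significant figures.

Panel 1-2: Δb = 6.5 m, d̄ = (0.14+0.41)/2 = 0.275, v̄ = (0.28+0.47)/2 = 0.375 → q = 6.5×0.275×0.375 = 0.6703 m³/s
Panel 2-3: Δb = 4.7 m, d̄ = (0.41+0.78)/2 = 0.595, v̄ = (0.47+0.71)/2 = 0.59 → q = 4.7×0.595×0.59 = 1.650 m³/s
Panel 3-4: Δb = 2.3 m, d̄ = (0.78+0.72)/2 = 0.75, v̄ = (0.71+0.64)/2 = 0.675 → q = 2.3×0.75×0.675 = 1.164 m³/s
Panel 4-5: Δb = 2.7 m, d̄ = (0.72+0.64)/2 = 0.68, v̄ = (0.64+0.68)/2 = 0.66 → q = 2.7×0.68×0.66 = 1.212 m³/s
Panel 5-6: Δb = 5.9 m, d̄ = (0.64+0.18)/2 = 0.41, v̄ = (0.68+0.27)/2 = 0.475 → q = 5.9×0.41×0.475 = 1.149 m³/s
Q = Σ q = 5.845 m³/s

5.85 m³/s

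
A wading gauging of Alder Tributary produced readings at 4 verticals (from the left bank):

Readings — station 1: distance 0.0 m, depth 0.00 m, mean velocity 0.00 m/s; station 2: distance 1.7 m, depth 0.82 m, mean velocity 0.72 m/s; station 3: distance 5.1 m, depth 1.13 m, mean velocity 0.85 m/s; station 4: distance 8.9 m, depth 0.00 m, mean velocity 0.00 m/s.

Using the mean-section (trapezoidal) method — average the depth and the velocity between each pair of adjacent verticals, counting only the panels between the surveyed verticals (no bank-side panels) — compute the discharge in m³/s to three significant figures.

3.77 m³/s

Panel 1-2: Δb = 1.7 m, d̄ = (0.00+0.82)/2 = 0.41, v̄ = (0.00+0.72)/2 = 0.36 → q = 1.7×0.41×0.36 = 0.2509 m³/s
Panel 2-3: Δb = 3.4 m, d̄ = (0.82+1.13)/2 = 0.975, v̄ = (0.72+0.85)/2 = 0.785 → q = 3.4×0.975×0.785 = 2.602 m³/s
Panel 3-4: Δb = 3.8 m, d̄ = (1.13+0.00)/2 = 0.565, v̄ = (0.85+0.00)/2 = 0.425 → q = 3.8×0.565×0.425 = 0.9125 m³/s
Q = Σ q = 3.766 m³/s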